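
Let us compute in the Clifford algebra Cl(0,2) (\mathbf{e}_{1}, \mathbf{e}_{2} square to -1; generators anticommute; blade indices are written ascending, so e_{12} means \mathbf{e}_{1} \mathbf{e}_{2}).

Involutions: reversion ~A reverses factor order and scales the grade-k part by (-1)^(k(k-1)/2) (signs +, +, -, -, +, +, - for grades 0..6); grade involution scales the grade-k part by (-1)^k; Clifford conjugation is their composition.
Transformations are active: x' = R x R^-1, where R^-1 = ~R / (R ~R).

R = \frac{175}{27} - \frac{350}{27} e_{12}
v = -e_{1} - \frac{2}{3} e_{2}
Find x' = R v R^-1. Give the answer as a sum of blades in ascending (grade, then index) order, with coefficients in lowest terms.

~R = \frac{175}{27} + \frac{350}{27} e_{12}, and R ~R = \frac{153125}{729}, so R^-1 = ~R / (\frac{153125}{729}).
R v = -\frac{1225}{81} e_{1} + \frac{700}{81} e_{2}
Answer: \frac{1}{15} e_{1} + \frac{6}{5} e_{2}


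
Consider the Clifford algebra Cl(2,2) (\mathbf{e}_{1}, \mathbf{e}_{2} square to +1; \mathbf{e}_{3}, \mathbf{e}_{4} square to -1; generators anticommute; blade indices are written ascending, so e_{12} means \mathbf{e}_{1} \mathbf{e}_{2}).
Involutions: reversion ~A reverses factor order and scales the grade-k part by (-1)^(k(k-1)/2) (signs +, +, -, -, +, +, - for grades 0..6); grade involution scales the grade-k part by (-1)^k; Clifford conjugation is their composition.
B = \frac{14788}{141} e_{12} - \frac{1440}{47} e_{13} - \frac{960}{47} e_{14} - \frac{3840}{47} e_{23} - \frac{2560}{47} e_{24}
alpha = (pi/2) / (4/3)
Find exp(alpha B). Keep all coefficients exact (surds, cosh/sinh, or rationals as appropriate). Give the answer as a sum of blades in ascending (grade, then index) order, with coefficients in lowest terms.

B^2 term by term: the squares give (\frac{14788}{141})^2*(e_{12})^2 + (-\frac{1440}{47})^2*(e_{13})^2 + (-\frac{960}{47})^2*(e_{14})^2 + (-\frac{3840}{47})^2*(e_{23})^2 + (-\frac{2560}{47})^2*(e_{24})^2 = \frac{218684944}{19881}*(-1) + \frac{2073600}{2209}*(+1) + \frac{921600}{2209}*(+1) + \frac{14745600}{2209}*(+1) + \frac{6553600}{2209}*(+1) = -\frac{16}{9} (each basis 2-blade squares to minus the product of its generators' squares); cross terms between blades sharing an index anticommute and cancel; the commuting (index-disjoint) pairs give grade-4 terms 2*c*c'*(blade product), which cancel blade by blade — e_{1234}: -\frac{7372800}{2209} + \frac{7372800}{2209} = 0 — confirming B is simple. So B^2 = -\frac{16}{9}.
B^2 = -\frac{16}{9} — B^2 < 0, so the exponential closes trigonometrically: l = \frac{4}{3}, alpha*l = \frac{\pi}{2}, so exp(alpha B) = cos(\frac{\pi}{2}) + (sin(\frac{\pi}{2})/(\frac{4}{3}))*B = 0 + (\frac{3}{4})*B.
Answer: \frac{3697}{47} e_{12} - \frac{1080}{47} e_{13} - \frac{720}{47} e_{14} - \frac{2880}{47} e_{23} - \frac{1920}{47} e_{24}


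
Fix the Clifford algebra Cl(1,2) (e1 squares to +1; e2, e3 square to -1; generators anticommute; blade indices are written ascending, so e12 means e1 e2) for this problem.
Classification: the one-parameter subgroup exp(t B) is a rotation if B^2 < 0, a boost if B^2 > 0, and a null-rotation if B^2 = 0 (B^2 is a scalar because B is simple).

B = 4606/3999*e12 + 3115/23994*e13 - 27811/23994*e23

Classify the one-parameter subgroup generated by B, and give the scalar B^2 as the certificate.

B^2 term by term: the squares give (4606/3999)^2*(e12)^2 + (3115/23994)^2*(e13)^2 + (-27811/23994)^2*(e23)^2 = 21215236/15992001*(+1) + 9703225/575712036*(+1) + 773451721/575712036*(-1) = 0 (each basis 2-blade squares to minus the product of its generators' squares); cross terms between blades sharing an index anticommute and cancel. So B^2 = 0.
Answer: null-rotation, certificate B^2 = 0. No conjugation can change B^2 = 0; the sign gives the class.


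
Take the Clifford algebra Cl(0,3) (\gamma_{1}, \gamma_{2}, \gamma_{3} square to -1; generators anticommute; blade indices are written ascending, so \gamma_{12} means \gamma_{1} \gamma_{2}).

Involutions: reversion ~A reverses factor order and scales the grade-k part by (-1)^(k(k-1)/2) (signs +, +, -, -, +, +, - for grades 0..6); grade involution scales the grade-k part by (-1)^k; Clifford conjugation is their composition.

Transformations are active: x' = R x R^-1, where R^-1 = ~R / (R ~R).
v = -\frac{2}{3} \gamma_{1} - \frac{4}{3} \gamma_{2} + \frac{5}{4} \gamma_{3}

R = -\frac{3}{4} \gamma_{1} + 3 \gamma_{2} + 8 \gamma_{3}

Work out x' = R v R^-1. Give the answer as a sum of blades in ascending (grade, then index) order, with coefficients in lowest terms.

~R = -\frac{3}{4} \gamma_{1} + 3 \gamma_{2} + 8 \gamma_{3}, and R ~R = -\frac{1177}{16}, so R^-1 = ~R / (-\frac{1177}{16}).
R v = -\frac{13}{2} + 3 \gamma_{12} + \frac{211}{48} \gamma_{13} + \frac{173}{12} \gamma_{23}
Answer: \frac{1886}{3531} \gamma_{1} + \frac{6580}{3531} \gamma_{2} + \frac{771}{4708} \gamma_{3}


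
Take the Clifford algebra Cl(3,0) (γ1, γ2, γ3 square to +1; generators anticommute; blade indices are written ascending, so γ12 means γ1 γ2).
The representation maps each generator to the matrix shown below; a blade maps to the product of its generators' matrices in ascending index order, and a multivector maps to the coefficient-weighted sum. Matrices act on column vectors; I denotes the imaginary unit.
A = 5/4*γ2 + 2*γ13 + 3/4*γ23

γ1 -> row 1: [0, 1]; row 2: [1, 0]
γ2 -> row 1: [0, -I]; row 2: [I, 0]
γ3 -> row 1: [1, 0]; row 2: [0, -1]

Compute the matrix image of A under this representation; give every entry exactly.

Bivector images (products of the table entries): rho(γ13) = rho(γ1)rho(γ3) = row 1: [0, -1]; row 2: [1, 0]; rho(γ23) = rho(γ2)rho(γ3) = row 1: [0, I]; row 2: [I, 0].
M = (5/4)*rho(γ2) + (2)*rho(γ13) + (3/4)*rho(γ23), summed entrywise:
Answer: row 1: [0, -2 - I/2]; row 2: [2 + 2*I, 0]


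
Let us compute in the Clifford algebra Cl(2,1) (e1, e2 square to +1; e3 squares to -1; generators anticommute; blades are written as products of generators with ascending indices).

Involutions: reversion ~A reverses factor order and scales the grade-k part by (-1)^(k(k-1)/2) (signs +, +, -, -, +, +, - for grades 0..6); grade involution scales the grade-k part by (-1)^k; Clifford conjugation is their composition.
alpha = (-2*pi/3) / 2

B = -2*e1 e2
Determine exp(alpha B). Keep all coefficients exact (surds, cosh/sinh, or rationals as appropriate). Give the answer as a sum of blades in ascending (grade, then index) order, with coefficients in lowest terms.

B^2 = (-2)^2*(e1 e2)^2 = 4*(-1) = -4 (a basis 2-blade squares to minus the product of its generators' squares).
B^2 = -4 — circular case — the even/odd split gives cos and sin: l = 2, alpha*l = -2*pi/3, so exp(alpha B) = cos(-2*pi/3) + (sin(-2*pi/3)/2)*B = -1/2 + (-sqrt(3)/4)*B.
Answer: -1/2 + sqrt(3)/2*e1 e2


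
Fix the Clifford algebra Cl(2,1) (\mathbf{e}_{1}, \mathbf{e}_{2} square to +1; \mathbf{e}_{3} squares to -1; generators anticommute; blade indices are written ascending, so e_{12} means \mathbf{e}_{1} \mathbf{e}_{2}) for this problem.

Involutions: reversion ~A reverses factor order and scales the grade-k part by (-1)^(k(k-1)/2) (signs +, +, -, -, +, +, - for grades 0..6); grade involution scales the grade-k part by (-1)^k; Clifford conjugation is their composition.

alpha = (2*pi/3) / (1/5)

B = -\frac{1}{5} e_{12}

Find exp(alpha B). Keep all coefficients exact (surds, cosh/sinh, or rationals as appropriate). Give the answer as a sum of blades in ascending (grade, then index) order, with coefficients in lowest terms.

B^2 = (-\frac{1}{5})^2*(e_{12})^2 = \frac{1}{25}*(-1) = -\frac{1}{25} (a basis 2-blade squares to minus the product of its generators' squares).
B^2 = -\frac{1}{25} — the series telescopes trigonometrically here: l = \frac{1}{5}, alpha*l = \frac{2 \pi}{3}, so exp(alpha B) = cos(\frac{2 \pi}{3}) + (sin(\frac{2 \pi}{3})/(\frac{1}{5}))*B = - \frac{1}{2} + (\frac{5 \sqrt{3}}{2})*B.
Answer: - \frac{1}{2} - \frac{\sqrt{3}}{2} e_{12}


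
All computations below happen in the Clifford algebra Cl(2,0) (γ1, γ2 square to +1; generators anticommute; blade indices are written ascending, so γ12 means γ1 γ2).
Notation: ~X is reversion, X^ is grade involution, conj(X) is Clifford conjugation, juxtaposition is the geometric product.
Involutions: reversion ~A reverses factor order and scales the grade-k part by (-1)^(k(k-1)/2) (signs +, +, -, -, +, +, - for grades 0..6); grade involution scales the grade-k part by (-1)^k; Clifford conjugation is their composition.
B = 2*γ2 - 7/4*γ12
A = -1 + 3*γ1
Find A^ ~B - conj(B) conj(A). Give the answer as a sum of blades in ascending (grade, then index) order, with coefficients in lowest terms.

first term: -29/4*γ2 - 31/4*γ12
second term: 29/4*γ2 - 31/4*γ12
Answer: -29/2*γ2


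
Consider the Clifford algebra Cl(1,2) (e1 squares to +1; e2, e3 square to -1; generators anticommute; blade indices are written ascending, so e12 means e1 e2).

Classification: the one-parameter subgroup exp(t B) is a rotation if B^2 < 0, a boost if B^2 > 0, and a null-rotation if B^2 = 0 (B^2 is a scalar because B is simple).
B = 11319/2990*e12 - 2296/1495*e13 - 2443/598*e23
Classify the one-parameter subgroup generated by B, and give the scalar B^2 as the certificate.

B^2 term by term: the squares give (11319/2990)^2*(e12)^2 + (-2296/1495)^2*(e13)^2 + (-2443/598)^2*(e23)^2 = 128119761/8940100*(+1) + 5271616/2235025*(+1) + 5968249/357604*(-1) = 0 (each basis 2-blade squares to minus the product of its generators' squares); cross terms between blades sharing an index anticommute and cancel. So B^2 = 0.
Answer: null-rotation, certificate B^2 = 0. B^2 = 0 is basis-independent, so its sign is the whole story.


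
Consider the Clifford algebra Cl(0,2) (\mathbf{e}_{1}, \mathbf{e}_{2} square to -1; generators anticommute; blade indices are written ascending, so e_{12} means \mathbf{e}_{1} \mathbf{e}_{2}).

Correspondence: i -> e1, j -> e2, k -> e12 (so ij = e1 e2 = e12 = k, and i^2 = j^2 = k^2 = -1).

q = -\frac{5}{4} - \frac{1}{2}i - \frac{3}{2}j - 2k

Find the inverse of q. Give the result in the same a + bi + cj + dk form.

In blades: q = -\frac{5}{4} - \frac{1}{2} e_{1} - \frac{3}{2} e_{2} - 2 e_{12}.
With qbar = -\frac{5}{4} + \frac{1}{2} e_{1} + \frac{3}{2} e_{2} + 2 e_{12} (scalar fixed, mapped units negated), q qbar = \frac{129}{16} (the sum of squared coefficients), so q^-1 = qbar / (\frac{129}{16}) = -\frac{20}{129} + \frac{8}{129} e_{1} + \frac{8}{43} e_{2} + \frac{32}{129} e_{12}; translating back:
Answer: -\frac{20}{129} + \frac{8}{129}i + \frac{8}{43}j + \frac{32}{129}k


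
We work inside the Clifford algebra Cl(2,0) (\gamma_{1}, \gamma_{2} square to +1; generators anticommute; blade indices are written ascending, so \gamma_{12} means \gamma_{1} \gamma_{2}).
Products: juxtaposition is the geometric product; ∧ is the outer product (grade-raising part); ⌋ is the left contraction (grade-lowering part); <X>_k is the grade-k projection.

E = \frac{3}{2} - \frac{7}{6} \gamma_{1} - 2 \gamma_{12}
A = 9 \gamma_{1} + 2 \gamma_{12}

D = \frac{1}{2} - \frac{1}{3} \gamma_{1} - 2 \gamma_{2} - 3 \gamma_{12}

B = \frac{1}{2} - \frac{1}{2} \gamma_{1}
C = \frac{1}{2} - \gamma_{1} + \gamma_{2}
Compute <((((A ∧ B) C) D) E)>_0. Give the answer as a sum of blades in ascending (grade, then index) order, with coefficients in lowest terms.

step 1: \frac{9}{2} \gamma_{1} + \gamma_{12}
step 2: -\frac{9}{2} + \frac{13}{4} \gamma_{1} + \gamma_{2} + 5 \gamma_{12}
step 3: \frac{29}{3} - \frac{31}{8} \gamma_{1} + \frac{17}{12} \gamma_{2} + \frac{59}{6} \gamma_{12}
step 4: \frac{619}{16} - \frac{2053}{144} \gamma_{1} + \frac{1537}{72} \gamma_{2} - \frac{211}{72} \gamma_{12}
step 5: \frac{619}{16}
Answer: \frac{619}{16}


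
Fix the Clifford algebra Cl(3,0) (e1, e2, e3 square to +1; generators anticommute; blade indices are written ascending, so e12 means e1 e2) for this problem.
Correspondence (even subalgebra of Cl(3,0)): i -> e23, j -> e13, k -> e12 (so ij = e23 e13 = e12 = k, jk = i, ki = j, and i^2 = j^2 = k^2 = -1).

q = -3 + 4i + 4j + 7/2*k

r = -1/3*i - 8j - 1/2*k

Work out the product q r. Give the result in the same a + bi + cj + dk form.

In blades: q = -3 + 7/2*e12 + 4*e13 + 4*e23, r = -1/2*e12 - 8*e13 - 1/3*e23.
Distribute q over r term by term (generator squares from the signature, products reordered to ascending indices): (-3)*r = 3/2*e12 + 24*e13 + e23; (7/2*e12)*r = 7/4 - 7/6*e13 + 28*e23; (4*e13)*r = 32 + 4/3*e12 - 2*e23; (4*e23)*r = 4/3 - 32*e12 + 2*e13.
Sum: 421/12 - 175/6*e12 + 149/6*e13 + 27*e23; translating back through the correspondence:
Answer: 421/12 + 27i + 149/6*j - 175/6*k


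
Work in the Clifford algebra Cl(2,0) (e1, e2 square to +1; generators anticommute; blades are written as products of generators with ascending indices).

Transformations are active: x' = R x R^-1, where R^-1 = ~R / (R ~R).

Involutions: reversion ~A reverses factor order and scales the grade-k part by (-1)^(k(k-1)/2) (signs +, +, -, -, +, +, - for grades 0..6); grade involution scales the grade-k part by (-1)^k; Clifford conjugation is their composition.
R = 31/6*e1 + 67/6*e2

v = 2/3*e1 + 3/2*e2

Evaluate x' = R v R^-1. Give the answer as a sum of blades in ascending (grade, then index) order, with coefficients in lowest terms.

~R = 31/6*e1 + 67/6*e2, and R ~R = 2725/18, so R^-1 = ~R / (2725/18).
R v = 727/36 + 11/36*e1 e2
Answer: 3879/5450*e1 + 12092/8175*e2


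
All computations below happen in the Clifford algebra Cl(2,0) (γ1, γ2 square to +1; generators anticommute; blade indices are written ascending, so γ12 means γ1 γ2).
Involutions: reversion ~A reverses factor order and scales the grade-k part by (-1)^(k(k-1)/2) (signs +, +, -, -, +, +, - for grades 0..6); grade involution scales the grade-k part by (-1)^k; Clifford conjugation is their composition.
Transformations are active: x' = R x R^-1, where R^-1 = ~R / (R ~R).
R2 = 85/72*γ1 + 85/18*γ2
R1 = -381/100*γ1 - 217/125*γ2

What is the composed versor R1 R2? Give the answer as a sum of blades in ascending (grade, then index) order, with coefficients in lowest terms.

Distribute over the terms of R1 (each basis-blade product reordered to ascending indices, repeated generators contracted through their squares):
(-381/100*γ1) R2 = -2159/480 - 2159/120*γ12
(-217/125*γ2) R2 = -3689/450 + 3689/1800*γ12
Summing the partial products and collecting blades:
Answer: -91409/7200 - 3587/225*γ12


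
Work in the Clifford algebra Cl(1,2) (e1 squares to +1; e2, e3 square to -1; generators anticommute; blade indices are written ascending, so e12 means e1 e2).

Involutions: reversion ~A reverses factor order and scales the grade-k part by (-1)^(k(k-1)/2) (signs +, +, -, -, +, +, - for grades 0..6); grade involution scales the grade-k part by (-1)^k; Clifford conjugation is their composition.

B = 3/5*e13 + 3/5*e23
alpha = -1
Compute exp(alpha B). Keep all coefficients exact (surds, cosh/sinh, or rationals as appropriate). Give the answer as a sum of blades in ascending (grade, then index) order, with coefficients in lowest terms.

B^2 term by term: the squares give (3/5)^2*(e13)^2 + (3/5)^2*(e23)^2 = 9/25*(+1) + 9/25*(-1) = 0 (each basis 2-blade squares to minus the product of its generators' squares); cross terms between blades sharing an index anticommute and cancel. So B^2 = 0.
B^2 = 0, hence only two terms survive: exp(alpha B) = 1 + alpha B (parabolic case).
Answer: 1 - 3/5*e13 - 3/5*e23


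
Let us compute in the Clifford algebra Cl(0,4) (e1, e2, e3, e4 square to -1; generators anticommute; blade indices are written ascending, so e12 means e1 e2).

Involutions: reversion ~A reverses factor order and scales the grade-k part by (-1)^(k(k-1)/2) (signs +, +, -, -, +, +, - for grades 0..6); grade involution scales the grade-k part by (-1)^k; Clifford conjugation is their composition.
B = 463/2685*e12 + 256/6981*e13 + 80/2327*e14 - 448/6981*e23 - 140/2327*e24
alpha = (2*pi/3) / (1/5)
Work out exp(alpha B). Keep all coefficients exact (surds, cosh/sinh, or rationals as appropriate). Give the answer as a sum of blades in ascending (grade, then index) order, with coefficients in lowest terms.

B^2 term by term: the squares give (463/2685)^2*(e12)^2 + (256/6981)^2*(e13)^2 + (80/2327)^2*(e14)^2 + (-448/6981)^2*(e23)^2 + (-140/2327)^2*(e24)^2 = 214369/7209225*(-1) + 65536/48734361*(-1) + 6400/5414929*(-1) + 200704/48734361*(-1) + 19600/5414929*(-1) = -1/25 (each basis 2-blade squares to minus the product of its generators' squares); cross terms between blades sharing an index anticommute and cancel; the commuting (index-disjoint) pairs give grade-4 terms 2*c*c'*(blade product), which cancel blade by blade — e1234: 71680/16244787 - 71680/16244787 = 0 — confirming B is simple. So B^2 = -1/25.
B^2 = -1/25 — the negative square puts this in the circular regime; l = 1/5, alpha*l = 2*pi/3, so exp(alpha B) = cos(2*pi/3) + (sin(2*pi/3)/(1/5))*B = -1/2 + (5*sqrt(3)/2)*B.
Answer: -1/2 + 463*sqrt(3)/1074*e12 + 640*sqrt(3)/6981*e13 + 200*sqrt(3)/2327*e14 - 1120*sqrt(3)/6981*e23 - 350*sqrt(3)/2327*e24


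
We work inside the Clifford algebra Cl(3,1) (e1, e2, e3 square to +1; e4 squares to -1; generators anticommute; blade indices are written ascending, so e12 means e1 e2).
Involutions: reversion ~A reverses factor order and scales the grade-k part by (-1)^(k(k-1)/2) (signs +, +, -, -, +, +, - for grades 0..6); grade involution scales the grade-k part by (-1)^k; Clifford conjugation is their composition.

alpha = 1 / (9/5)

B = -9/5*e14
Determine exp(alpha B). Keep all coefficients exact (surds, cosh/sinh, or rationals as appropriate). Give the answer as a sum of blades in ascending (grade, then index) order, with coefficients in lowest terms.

B^2 = (-9/5)^2*(e14)^2 = 81/25*(+1) = 81/25 (a basis 2-blade squares to minus the product of its generators' squares).
B^2 = 81/25 — hyperbolic case — the even/odd split gives cosh and sinh: l = 9/5, alpha*l = 1, so exp(alpha B) = cosh(1) + (sinh(1)/(9/5))*B = cosh(1) + (5*sinh(1)/9)*B.
Answer: cosh(1) - sinh(1)*e14


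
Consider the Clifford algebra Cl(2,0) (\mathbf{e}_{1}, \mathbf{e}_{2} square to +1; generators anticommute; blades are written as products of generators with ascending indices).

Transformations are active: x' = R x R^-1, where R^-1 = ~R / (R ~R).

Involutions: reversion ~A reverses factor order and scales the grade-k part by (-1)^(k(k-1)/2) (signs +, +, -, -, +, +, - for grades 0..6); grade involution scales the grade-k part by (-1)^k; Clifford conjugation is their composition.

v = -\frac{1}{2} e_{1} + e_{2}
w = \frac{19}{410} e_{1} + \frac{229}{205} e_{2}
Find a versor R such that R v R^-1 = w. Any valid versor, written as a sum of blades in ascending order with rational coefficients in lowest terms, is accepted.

Sketch: the shared square \frac{5}{4} makes R = v + w = -\frac{93}{205} e_{1} + \frac{434}{205} e_{2} the natural versor; its sandwich fixes that direction, negates (v - w)/2, and sends v to w.
Answer: -\frac{93}{205} e_{1} + \frac{434}{205} e_{2}


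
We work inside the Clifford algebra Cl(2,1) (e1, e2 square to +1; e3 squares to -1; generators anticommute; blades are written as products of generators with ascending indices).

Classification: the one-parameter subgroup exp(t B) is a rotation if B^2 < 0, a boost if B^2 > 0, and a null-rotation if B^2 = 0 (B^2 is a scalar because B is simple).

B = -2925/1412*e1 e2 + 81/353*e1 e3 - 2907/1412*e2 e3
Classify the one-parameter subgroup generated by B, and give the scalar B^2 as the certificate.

B^2 term by term: the squares give (-2925/1412)^2*(e1 e2)^2 + (81/353)^2*(e1 e3)^2 + (-2907/1412)^2*(e2 e3)^2 = 8555625/1993744*(-1) + 6561/124609*(+1) + 8450649/1993744*(+1) = 0 (each basis 2-blade squares to minus the product of its generators' squares); cross terms between blades sharing an index anticommute and cancel. So B^2 = 0.
Answer: null-rotation, certificate B^2 = 0. The scalar 0 is the complete invariant here: its sign names the subgroup type.


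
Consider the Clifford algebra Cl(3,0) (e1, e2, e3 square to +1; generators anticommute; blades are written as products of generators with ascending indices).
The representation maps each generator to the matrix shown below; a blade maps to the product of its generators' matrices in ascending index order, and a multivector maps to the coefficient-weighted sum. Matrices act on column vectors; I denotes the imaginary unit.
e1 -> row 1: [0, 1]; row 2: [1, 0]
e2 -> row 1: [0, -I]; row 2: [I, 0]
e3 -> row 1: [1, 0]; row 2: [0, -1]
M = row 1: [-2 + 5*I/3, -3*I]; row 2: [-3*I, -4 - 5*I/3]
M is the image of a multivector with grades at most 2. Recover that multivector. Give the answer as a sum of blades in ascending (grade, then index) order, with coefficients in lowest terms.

Method: 1, rho(e1), rho(e2), rho(e3) form a trace-orthogonal basis of the 2x2 complex matrices (tr(X Y) = 2 if X = Y, else 0), so M = m0*1 + m1*rho(e1) + m2*rho(e2) + m3*rho(e3) with m0 = tr(M)/2 = -3, m1 = tr(M rho(e1))/2 = -3*I, m2 = tr(M rho(e2))/2 = 0, m3 = tr(M rho(e3))/2 = 1 + 5*I/3.
Multiplying table entries, the bivector images are rho(e1 e2) = I*rho(e3), rho(e1 e3) = -I*rho(e2), rho(e2 e3) = I*rho(e1); with real blade coefficients the real parts of m0..m3 are the coefficients of 1, e1, e2, e3 and the imaginary parts give the bivectors (e2 e3: Im m1, e1 e3: -Im m2, e1 e2: Im m3).
Answer: -3 + e3 + 5/3*e1 e2 - 3*e2 e3


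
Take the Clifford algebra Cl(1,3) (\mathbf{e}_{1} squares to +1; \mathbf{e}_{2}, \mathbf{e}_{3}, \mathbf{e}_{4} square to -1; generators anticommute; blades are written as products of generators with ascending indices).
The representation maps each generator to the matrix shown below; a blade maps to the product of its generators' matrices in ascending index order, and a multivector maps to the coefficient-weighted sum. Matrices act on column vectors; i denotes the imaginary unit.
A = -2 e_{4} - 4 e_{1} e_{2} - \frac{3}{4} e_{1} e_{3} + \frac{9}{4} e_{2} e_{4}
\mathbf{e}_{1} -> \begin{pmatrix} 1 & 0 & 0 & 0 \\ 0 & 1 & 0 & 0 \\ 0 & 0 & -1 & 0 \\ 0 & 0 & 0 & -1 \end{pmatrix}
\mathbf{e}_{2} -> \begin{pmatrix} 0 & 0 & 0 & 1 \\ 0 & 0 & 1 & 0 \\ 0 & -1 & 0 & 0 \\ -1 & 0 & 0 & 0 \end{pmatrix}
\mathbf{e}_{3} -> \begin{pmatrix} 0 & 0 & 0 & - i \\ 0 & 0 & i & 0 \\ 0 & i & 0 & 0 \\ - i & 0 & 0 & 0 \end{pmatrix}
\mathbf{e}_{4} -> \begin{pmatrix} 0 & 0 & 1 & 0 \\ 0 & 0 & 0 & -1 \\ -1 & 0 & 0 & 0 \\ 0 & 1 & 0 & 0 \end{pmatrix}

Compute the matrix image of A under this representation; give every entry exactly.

Bivector images (products of the table entries): rho(e_{1} e_{2}) = rho(\mathbf{e}_{1})rho(\mathbf{e}_{2}) = \begin{pmatrix} 0 & 0 & 0 & 1 \\ 0 & 0 & 1 & 0 \\ 0 & 1 & 0 & 0 \\ 1 & 0 & 0 & 0 \end{pmatrix}; rho(e_{1} e_{3}) = rho(\mathbf{e}_{1})rho(\mathbf{e}_{3}) = \begin{pmatrix} 0 & 0 & 0 & - i \\ 0 & 0 & i & 0 \\ 0 & - i & 0 & 0 \\ i & 0 & 0 & 0 \end{pmatrix}; rho(e_{2} e_{4}) = rho(\mathbf{e}_{2})rho(\mathbf{e}_{4}) = \begin{pmatrix} 0 & 1 & 0 & 0 \\ -1 & 0 & 0 & 0 \\ 0 & 0 & 0 & 1 \\ 0 & 0 & -1 & 0 \end{pmatrix}.
M = (-2)*rho(e_{4}) + (-4)*rho(e_{1} e_{2}) + (-\frac{3}{4})*rho(e_{1} e_{3}) + (\frac{9}{4})*rho(e_{2} e_{4}), summed entrywise:
Answer: \begin{pmatrix} 0 & \frac{9}{4} & -2 & -4 + \frac{3 i}{4} \\ - \frac{9}{4} & 0 & -4 - \frac{3 i}{4} & 2 \\ 2 & -4 + \frac{3 i}{4} & 0 & \frac{9}{4} \\ -4 - \frac{3 i}{4} & -2 & - \frac{9}{4} & 0 \end{pmatrix}


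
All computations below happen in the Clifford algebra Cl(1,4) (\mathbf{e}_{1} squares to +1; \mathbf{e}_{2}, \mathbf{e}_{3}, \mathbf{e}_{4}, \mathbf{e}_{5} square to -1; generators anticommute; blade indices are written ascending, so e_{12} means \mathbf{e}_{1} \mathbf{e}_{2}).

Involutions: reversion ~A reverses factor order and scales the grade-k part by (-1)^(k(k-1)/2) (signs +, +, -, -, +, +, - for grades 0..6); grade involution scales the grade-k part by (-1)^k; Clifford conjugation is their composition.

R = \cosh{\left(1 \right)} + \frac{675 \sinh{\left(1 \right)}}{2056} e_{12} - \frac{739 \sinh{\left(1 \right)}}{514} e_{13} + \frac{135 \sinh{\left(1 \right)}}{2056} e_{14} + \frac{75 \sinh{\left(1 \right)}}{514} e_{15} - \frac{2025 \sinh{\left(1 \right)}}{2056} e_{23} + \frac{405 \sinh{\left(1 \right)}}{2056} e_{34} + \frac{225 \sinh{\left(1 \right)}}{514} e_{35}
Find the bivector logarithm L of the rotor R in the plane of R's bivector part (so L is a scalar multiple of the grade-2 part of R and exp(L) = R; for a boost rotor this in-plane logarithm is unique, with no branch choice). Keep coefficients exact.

The scalar part of R is \cosh{\left(1 \right)}, so cosh pins the rapidity up to sign — the sign comes from the bivector part; dividing that part by sinh of the rapidity yields the plane, and the in-plane L = rapidity * plane is unique because the two sign choices cancel.
Concretely: cosh(rapidity) = \cosh{\left(1 \right)} gives rapidity = ±1, and since rapidity/sinh(rapidity) is even the sign is immaterial: L = (rapidity/sinh(rapidity)) * <R>_2 = (\frac{1}{\sinh{\left(1 \right)}}) * <R>_2.
Answer: \frac{675}{2056} e_{12} - \frac{739}{514} e_{13} + \frac{135}{2056} e_{14} + \frac{75}{514} e_{15} - \frac{2025}{2056} e_{23} + \frac{405}{2056} e_{34} + \frac{225}{514} e_{35}


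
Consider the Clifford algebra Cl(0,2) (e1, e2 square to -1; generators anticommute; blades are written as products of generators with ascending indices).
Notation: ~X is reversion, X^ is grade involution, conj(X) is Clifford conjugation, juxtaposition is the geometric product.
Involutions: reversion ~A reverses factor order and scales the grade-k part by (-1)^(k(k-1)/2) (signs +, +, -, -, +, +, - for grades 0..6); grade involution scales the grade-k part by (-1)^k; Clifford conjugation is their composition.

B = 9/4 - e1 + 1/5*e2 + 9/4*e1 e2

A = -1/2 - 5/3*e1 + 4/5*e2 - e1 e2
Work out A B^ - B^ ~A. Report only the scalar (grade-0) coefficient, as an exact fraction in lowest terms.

first term: 1771/600 - 53/20*e1 + 93/20*e2 - 461/120*e1 e2
second term: -929/600 - 25/4*e1 - 57/20*e2 + 191/120*e1 e2
Answer: 9/2


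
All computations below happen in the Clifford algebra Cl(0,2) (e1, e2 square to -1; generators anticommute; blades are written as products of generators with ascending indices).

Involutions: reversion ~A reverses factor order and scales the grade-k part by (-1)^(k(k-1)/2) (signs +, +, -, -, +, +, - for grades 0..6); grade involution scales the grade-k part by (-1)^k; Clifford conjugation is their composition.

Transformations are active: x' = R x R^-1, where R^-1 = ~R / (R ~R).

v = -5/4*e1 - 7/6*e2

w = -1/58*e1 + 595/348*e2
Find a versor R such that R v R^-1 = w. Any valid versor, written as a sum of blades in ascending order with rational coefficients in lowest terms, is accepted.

Key observation: q(v) = q(w) = -421/144 (sandwiches preserve the norm), so R = v + w = -147/116*e1 + 63/116*e2 works whenever it is invertible — the component of v along it is kept and (v - w)/2 reverses, sending v to w.
Answer: -147/116*e1 + 63/116*e2


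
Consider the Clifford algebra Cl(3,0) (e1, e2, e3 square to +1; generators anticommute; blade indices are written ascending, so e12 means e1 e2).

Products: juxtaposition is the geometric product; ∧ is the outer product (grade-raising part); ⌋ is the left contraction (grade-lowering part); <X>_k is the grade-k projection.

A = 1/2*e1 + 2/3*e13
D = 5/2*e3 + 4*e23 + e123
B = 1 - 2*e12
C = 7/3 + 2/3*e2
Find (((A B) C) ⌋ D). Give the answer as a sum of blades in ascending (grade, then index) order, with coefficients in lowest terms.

step 1: 1/2*e1 - e2 + 2/3*e13 - 4/3*e23
step 2: -2/3 + 7/6*e1 - 7/3*e2 + 8/9*e3 + 1/3*e12 + 14/9*e13 - 28/9*e23 - 4/9*e123
step 3: 136/9 + 28/9*e1 - 2*e2 - 34/3*e3 + 8/9*e12 + 7/3*e13 - 3/2*e23 - 2/3*e123
Answer: 136/9 + 28/9*e1 - 2*e2 - 34/3*e3 + 8/9*e12 + 7/3*e13 - 3/2*e23 - 2/3*e123


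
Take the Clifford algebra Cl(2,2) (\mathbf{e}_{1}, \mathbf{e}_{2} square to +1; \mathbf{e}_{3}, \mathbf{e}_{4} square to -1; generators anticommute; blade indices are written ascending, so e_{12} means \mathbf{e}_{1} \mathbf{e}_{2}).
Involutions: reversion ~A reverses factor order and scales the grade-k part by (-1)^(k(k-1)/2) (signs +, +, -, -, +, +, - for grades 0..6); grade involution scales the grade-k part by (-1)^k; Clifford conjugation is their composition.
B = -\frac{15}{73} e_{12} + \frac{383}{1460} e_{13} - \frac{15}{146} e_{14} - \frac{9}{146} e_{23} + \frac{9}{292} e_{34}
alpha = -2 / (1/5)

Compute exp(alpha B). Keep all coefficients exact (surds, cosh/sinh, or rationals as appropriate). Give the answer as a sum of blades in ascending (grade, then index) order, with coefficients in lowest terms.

B^2 term by term: the squares give (-\frac{15}{73})^2*(e_{12})^2 + (\frac{383}{1460})^2*(e_{13})^2 + (-\frac{15}{146})^2*(e_{14})^2 + (-\frac{9}{146})^2*(e_{23})^2 + (\frac{9}{292})^2*(e_{34})^2 = \frac{225}{5329}*(-1) + \frac{146689}{2131600}*(+1) + \frac{225}{21316}*(+1) + \frac{81}{21316}*(+1) + \frac{81}{85264}*(-1) = \frac{1}{25} (each basis 2-blade squares to minus the product of its generators' squares); cross terms between blades sharing an index anticommute and cancel; the commuting (index-disjoint) pairs give grade-4 terms 2*c*c'*(blade product), which cancel blade by blade — e_{1234}: -\frac{135}{10658} + \frac{135}{10658} = 0 — confirming B is simple. So B^2 = \frac{1}{25}.
B^2 = \frac{1}{25} — B^2 > 0, so the exponential closes hyperbolically: l = \frac{1}{5}, alpha*l = -2, so exp(alpha B) = cosh(-2) + (sinh(-2)/(\frac{1}{5}))*B = \cosh{\left(2 \right)} + (- 5 \sinh{\left(2 \right)})*B.
Answer: \cosh{\left(2 \right)} + \frac{75 \sinh{\left(2 \right)}}{73} e_{12} - \frac{383 \sinh{\left(2 \right)}}{292} e_{13} + \frac{75 \sinh{\left(2 \right)}}{146} e_{14} + \frac{45 \sinh{\left(2 \right)}}{146} e_{23} - \frac{45 \sinh{\left(2 \right)}}{292} e_{34}


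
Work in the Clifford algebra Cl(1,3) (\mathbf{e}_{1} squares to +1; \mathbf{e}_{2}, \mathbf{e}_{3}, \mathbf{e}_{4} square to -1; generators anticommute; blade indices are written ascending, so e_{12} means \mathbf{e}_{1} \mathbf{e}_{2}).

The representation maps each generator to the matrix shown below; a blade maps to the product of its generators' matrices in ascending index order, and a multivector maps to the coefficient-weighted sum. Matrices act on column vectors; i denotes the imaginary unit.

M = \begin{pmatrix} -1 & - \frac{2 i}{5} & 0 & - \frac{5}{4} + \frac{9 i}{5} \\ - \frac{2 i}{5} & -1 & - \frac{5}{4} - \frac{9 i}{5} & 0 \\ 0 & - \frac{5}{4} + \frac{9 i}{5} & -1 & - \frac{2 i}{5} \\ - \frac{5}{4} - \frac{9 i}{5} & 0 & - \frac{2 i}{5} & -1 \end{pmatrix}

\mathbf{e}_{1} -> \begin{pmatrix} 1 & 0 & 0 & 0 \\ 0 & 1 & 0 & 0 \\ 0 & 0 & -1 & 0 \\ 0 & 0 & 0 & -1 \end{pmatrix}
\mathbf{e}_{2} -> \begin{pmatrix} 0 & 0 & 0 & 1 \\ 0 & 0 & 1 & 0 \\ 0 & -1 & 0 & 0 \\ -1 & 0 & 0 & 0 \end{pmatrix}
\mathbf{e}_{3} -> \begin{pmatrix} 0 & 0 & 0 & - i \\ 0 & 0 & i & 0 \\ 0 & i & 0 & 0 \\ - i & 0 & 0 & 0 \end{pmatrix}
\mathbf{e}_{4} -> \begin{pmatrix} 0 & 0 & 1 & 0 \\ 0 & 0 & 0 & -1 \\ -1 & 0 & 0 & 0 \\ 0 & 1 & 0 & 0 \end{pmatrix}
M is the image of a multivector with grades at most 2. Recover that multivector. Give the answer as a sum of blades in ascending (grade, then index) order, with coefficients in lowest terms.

Method: the blade images are trace-orthogonal — tr(rho(e_A) rho(e_B)^-1) = 4 if A = B and 0 otherwise — and rho(e_A)^-1 = (e_A)^2 * rho(e_A) with (e_A)^2 = +1 or -1, so the coefficient of e_A in the preimage is (e_A)^2 * tr(M rho(e_A))/4.
Nonzero projections over blades of grade <= 2: 1: (1)^2 = +1, tr(M 1) = -4, coefficient -1; e_{12}: (e_{12})^2 = +1, tr(M rho(e_{12})) = -5, coefficient -\frac{5}{4}; e_{13}: (e_{13})^2 = +1, tr(M rho(e_{13})) = - \frac{36}{5}, coefficient -\frac{9}{5}; e_{34}: (e_{34})^2 = -1, tr(M rho(e_{34})) = - \frac{8}{5}, coefficient \frac{2}{5}. Every other blade of grade <= 2 projects to 0.
Answer: -1 - \frac{5}{4} e_{12} - \frac{9}{5} e_{13} + \frac{2}{5} e_{34}


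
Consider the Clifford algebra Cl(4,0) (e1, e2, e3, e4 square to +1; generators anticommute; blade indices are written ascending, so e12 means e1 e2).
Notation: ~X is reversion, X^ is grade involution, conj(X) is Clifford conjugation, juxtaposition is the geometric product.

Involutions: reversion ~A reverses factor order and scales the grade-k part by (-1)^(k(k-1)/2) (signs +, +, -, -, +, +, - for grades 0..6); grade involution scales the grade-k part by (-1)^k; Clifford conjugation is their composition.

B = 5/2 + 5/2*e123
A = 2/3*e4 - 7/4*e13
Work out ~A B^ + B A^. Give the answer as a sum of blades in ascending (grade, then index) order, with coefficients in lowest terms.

first term: -35/8*e2 + 5/3*e4 + 35/8*e13 + 5/3*e1234
second term: -35/8*e2 - 5/3*e4 - 35/8*e13 - 5/3*e1234
Answer: -35/4*e2


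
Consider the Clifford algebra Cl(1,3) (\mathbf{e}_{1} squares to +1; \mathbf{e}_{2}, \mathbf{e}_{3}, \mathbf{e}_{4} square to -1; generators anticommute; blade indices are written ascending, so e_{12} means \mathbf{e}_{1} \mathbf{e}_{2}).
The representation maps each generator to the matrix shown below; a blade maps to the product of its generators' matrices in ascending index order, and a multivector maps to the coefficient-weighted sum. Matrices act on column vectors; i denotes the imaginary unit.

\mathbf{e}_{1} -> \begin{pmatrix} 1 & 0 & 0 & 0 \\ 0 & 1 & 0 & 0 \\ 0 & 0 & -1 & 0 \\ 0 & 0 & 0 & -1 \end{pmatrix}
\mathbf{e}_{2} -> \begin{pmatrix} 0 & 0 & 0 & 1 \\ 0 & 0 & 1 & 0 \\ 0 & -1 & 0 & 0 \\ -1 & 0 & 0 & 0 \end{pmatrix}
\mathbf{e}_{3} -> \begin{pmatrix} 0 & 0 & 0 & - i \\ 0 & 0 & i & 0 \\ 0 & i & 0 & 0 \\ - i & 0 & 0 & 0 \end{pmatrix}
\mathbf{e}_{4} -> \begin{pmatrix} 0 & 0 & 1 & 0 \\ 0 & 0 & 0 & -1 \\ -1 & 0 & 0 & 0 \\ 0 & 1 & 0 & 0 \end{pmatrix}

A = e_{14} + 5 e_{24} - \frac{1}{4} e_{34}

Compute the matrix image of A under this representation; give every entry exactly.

Bivector images (products of the table entries): rho(e_{14}) = rho(\mathbf{e}_{1})rho(\mathbf{e}_{4}) = \begin{pmatrix} 0 & 0 & 1 & 0 \\ 0 & 0 & 0 & -1 \\ 1 & 0 & 0 & 0 \\ 0 & -1 & 0 & 0 \end{pmatrix}; rho(e_{24}) = rho(\mathbf{e}_{2})rho(\mathbf{e}_{4}) = \begin{pmatrix} 0 & 1 & 0 & 0 \\ -1 & 0 & 0 & 0 \\ 0 & 0 & 0 & 1 \\ 0 & 0 & -1 & 0 \end{pmatrix}; rho(e_{34}) = rho(\mathbf{e}_{3})rho(\mathbf{e}_{4}) = \begin{pmatrix} 0 & - i & 0 & 0 \\ - i & 0 & 0 & 0 \\ 0 & 0 & 0 & - i \\ 0 & 0 & - i & 0 \end{pmatrix}.
M = (1)*rho(e_{14}) + (5)*rho(e_{24}) + (-\frac{1}{4})*rho(e_{34}), summed entrywise:
Answer: \begin{pmatrix} 0 & 5 + \frac{i}{4} & 1 & 0 \\ -5 + \frac{i}{4} & 0 & 0 & -1 \\ 1 & 0 & 0 & 5 + \frac{i}{4} \\ 0 & -1 & -5 + \frac{i}{4} & 0 \end{pmatrix}


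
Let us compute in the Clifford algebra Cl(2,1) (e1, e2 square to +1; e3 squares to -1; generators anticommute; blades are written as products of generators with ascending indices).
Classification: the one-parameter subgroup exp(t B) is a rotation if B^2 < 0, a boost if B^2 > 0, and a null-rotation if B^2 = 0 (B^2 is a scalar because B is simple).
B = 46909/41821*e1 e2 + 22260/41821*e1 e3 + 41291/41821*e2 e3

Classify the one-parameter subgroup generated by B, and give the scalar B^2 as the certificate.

B^2 term by term: the squares give (46909/41821)^2*(e1 e2)^2 + (22260/41821)^2*(e1 e3)^2 + (41291/41821)^2*(e2 e3)^2 = 2200454281/1748996041*(-1) + 495507600/1748996041*(+1) + 1704946681/1748996041*(+1) = 0 (each basis 2-blade squares to minus the product of its generators' squares); cross terms between blades sharing an index anticommute and cancel. So B^2 = 0.
Answer: null-rotation, certificate B^2 = 0. Check the certificate: B^2 = 0, and that sign is decisive whatever form B takes.


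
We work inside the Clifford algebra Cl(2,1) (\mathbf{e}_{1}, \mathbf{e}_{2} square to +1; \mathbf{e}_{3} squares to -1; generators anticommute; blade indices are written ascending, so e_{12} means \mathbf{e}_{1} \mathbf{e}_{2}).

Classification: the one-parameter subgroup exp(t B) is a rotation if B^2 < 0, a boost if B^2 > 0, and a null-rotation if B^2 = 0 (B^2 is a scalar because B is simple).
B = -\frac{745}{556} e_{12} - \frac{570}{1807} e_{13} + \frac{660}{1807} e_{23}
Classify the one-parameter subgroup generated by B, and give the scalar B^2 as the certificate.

B^2 term by term: the squares give (-\frac{745}{556})^2*(e_{12})^2 + (-\frac{570}{1807})^2*(e_{13})^2 + (\frac{660}{1807})^2*(e_{23})^2 = \frac{555025}{309136}*(-1) + \frac{324900}{3265249}*(+1) + \frac{435600}{3265249}*(+1) = -\frac{25}{16} (each basis 2-blade squares to minus the product of its generators' squares); cross terms between blades sharing an index anticommute and cancel. So B^2 = -\frac{25}{16}.
Answer: rotation, certificate B^2 = -\frac{25}{16}. The class reads off the invariant scalar -\frac{25}{16} directly.


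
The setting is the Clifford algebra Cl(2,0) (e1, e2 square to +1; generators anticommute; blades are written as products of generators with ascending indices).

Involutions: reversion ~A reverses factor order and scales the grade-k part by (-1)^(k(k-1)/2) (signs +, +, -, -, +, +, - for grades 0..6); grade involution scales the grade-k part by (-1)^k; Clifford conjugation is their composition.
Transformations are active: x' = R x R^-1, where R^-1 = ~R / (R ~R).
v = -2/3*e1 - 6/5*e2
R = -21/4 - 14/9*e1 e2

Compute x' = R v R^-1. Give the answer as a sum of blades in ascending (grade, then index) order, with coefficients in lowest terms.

~R = -21/4 + 14/9*e1 e2, and R ~R = 38857/1296, so R^-1 = ~R / (38857/1296).
R v = 161/30*e1 + 1421/270*e2
Answer: -14426/11895*e1 - 510/793*e2


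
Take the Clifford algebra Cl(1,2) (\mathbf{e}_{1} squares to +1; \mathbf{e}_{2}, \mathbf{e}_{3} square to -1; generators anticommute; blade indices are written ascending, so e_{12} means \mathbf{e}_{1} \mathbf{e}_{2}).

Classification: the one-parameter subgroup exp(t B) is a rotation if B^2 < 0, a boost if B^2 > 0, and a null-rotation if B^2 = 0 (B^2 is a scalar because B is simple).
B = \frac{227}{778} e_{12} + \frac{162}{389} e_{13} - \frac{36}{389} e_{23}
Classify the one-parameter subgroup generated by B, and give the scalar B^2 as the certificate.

B^2 term by term: the squares give (\frac{227}{778})^2*(e_{12})^2 + (\frac{162}{389})^2*(e_{13})^2 + (-\frac{36}{389})^2*(e_{23})^2 = \frac{51529}{605284}*(+1) + \frac{26244}{151321}*(+1) + \frac{1296}{151321}*(-1) = \frac{1}{4} (each basis 2-blade squares to minus the product of its generators' squares); cross terms between blades sharing an index anticommute and cancel. So B^2 = \frac{1}{4}.
Answer: boost, certificate B^2 = \frac{1}{4}. Check the certificate: B^2 = \frac{1}{4}, and that sign is decisive whatever form B takes.


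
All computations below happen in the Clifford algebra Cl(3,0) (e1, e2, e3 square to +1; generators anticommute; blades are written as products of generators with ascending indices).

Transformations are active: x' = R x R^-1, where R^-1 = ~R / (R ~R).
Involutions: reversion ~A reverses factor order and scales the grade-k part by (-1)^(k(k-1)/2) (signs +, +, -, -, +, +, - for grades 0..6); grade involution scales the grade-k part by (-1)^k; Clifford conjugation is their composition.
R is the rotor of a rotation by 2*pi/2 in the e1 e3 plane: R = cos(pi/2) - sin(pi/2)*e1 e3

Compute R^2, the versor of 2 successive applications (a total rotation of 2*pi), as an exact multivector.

The rotor phase is half the rotation angle and phases add under composition, so 2 steps in the e1 e3 plane accumulate phase 2*(pi/2) = pi: R^2 = cos(pi) - sin(pi)*e1 e3.
cos(pi) = -1 and sin(pi) = 0, so R^2 = -1. The total rotation 2*pi is 1 full turn, so every vector returns to itself, yet the rotor is -1, on the OTHER sheet of the double cover (an odd number of 2*pi turns).
Answer: -1


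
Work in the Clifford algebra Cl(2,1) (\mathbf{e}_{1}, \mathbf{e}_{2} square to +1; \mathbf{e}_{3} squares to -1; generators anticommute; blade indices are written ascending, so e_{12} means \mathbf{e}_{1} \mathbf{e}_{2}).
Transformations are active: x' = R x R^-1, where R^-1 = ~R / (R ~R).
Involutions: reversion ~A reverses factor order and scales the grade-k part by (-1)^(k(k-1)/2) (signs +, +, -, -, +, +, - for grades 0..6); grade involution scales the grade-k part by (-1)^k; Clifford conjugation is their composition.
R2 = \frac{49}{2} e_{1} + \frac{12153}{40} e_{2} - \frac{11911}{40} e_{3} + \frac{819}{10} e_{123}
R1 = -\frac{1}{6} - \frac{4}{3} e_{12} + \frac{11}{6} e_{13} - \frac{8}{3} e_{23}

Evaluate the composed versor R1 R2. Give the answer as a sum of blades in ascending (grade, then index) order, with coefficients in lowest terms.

Distribute over the terms of R1 (each basis-blade product reordered to ascending indices, repeated generators contracted through their squares):
(-\frac{1}{6}) R2 = -\frac{49}{12} e_{1} - \frac{4051}{80} e_{2} + \frac{11911}{240} e_{3} - \frac{273}{20} e_{123}
(-\frac{4}{3} e_{12}) R2 = -\frac{4051}{10} e_{1} + \frac{98}{3} e_{2} + \frac{546}{5} e_{3} + \frac{11911}{30} e_{123}
(\frac{11}{6} e_{13}) R2 = \frac{131021}{240} e_{1} - \frac{3003}{20} e_{2} - \frac{539}{12} e_{3} - \frac{44561}{80} e_{123}
(-\frac{8}{3} e_{23}) R2 = -\frac{1092}{5} e_{1} - \frac{11911}{15} e_{2} + \frac{4051}{5} e_{3} - \frac{196}{3} e_{123}
Summing the partial products and collecting blades:
Answer: -\frac{6533}{80} e_{1} - \frac{15395}{16} e_{2} + \frac{73929}{80} e_{3} - \frac{19117}{80} e_{123}
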